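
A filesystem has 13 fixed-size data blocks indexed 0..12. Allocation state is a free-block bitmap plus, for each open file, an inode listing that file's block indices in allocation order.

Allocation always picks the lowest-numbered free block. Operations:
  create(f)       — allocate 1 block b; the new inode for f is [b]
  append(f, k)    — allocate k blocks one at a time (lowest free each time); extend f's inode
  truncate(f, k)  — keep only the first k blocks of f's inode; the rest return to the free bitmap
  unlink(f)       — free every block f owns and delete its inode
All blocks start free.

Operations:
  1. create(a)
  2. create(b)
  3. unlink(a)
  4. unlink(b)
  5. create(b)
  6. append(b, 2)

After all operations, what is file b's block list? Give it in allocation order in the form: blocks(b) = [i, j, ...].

blocks(b) = [0, 1, 2]

  1. create(a)  ⇒  F............  {a→[0]}
  2. create(b)  ⇒  FF...........  {a→[0]; b→[1]}
  3. unlink(a)  ⇒  .F...........  {b→[1]}
  4. unlink(b)  ⇒  .............  {}
  5. create(b)  ⇒  F............  {b→[0]}
  6. append(b, 2)  ⇒  FFF..........  {b→[0, 1, 2]}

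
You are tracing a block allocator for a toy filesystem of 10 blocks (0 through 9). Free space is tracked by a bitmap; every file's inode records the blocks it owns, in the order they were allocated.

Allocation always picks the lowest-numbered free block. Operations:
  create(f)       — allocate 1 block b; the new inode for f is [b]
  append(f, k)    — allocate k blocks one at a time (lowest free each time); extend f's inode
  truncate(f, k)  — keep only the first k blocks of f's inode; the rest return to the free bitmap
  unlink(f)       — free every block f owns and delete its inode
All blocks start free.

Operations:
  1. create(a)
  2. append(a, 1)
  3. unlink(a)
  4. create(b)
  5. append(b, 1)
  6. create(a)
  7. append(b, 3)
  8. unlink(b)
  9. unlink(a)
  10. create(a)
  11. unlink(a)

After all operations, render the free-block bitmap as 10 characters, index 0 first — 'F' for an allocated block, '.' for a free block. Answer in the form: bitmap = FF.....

bitmap = ..........

[1] create(a) — a=0 (map F.........)
[2] append(a, 1) — a=0,1 (map FF........)
[3] unlink(a) —  (map ..........)
[4] create(b) — b=0 (map F.........)
[5] append(b, 1) — b=0,1 (map FF........)
[6] create(a) — a=2 b=0,1 (map FFF.......)
[7] append(b, 3) — a=2 b=0,1,3,4,5 (map FFFFFF....)
[8] unlink(b) — a=2 (map ..F.......)
[9] unlink(a) —  (map ..........)
[10] create(a) — a=0 (map F.........)
[11] unlink(a) —  (map ..........)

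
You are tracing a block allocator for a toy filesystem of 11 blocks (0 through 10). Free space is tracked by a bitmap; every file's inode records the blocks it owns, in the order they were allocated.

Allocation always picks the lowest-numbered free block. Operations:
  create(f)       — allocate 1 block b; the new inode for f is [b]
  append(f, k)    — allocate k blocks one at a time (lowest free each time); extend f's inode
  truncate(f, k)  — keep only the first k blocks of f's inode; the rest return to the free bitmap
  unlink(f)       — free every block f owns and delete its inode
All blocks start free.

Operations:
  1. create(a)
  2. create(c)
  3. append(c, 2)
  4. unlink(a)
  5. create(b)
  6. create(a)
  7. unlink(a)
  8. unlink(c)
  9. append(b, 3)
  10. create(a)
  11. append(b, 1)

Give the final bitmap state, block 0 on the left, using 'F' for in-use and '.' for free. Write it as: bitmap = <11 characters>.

bitmap = FFFFFF.....

after create(a) → a:[0]  free=[F..........]
after create(c) → a:[0], c:[1]  free=[FF.........]
after append(c, 2) → a:[0], c:[1, 2, 3]  free=[FFFF.......]
after unlink(a) → c:[1, 2, 3]  free=[.FFF.......]
after create(b) → b:[0], c:[1, 2, 3]  free=[FFFF.......]
after create(a) → a:[4], b:[0], c:[1, 2, 3]  free=[FFFFF......]
after unlink(a) → b:[0], c:[1, 2, 3]  free=[FFFF.......]
after unlink(c) → b:[0]  free=[F..........]
after append(b, 3) → b:[0, 1, 2, 3]  free=[FFFF.......]
after create(a) → a:[4], b:[0, 1, 2, 3]  free=[FFFFF......]
after append(b, 1) → a:[4], b:[0, 1, 2, 3, 5]  free=[FFFFFF.....]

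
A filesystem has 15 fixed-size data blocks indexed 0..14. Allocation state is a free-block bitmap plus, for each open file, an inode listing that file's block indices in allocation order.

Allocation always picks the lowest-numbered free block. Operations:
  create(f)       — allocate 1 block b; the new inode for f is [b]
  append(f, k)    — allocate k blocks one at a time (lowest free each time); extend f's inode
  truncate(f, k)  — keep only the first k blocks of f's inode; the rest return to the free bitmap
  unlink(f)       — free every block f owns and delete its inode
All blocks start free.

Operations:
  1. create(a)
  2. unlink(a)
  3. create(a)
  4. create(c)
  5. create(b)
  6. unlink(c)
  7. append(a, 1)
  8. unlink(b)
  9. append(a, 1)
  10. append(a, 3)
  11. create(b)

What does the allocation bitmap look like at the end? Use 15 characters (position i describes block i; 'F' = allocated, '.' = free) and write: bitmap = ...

create(a): bitmap=F.............. | a=[0]
unlink(a): bitmap=............... | 
create(a): bitmap=F.............. | a=[0]
create(c): bitmap=FF............. | a=[0] c=[1]
create(b): bitmap=FFF............ | a=[0] b=[2] c=[1]
unlink(c): bitmap=F.F............ | a=[0] b=[2]
append(a, 1): bitmap=FFF............ | a=[0, 1] b=[2]
unlink(b): bitmap=FF............. | a=[0, 1]
append(a, 1): bitmap=FFF............ | a=[0, 1, 2]
append(a, 3): bitmap=FFFFFF......... | a=[0, 1, 2, 3, 4, 5]
create(b): bitmap=FFFFFFF........ | a=[0, 1, 2, 3, 4, 5] b=[6]

bitmap = FFFFFFF........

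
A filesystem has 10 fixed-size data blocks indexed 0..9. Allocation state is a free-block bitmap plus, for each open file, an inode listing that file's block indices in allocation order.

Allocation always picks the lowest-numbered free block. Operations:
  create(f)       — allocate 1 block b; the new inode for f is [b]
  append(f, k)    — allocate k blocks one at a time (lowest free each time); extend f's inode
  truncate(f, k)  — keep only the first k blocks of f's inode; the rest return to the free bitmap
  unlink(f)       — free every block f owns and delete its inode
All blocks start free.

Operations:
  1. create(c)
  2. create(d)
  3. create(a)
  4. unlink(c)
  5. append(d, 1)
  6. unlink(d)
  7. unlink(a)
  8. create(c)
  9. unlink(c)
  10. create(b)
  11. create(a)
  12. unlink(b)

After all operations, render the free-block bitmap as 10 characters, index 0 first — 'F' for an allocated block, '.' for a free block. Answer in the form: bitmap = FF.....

bitmap = .F........

[1] create(c) — c=0 (map F.........)
[2] create(d) — c=0 d=1 (map FF........)
[3] create(a) — a=2 c=0 d=1 (map FFF.......)
[4] unlink(c) — a=2 d=1 (map .FF.......)
[5] append(d, 1) — a=2 d=1,0 (map FFF.......)
[6] unlink(d) — a=2 (map ..F.......)
[7] unlink(a) —  (map ..........)
[8] create(c) — c=0 (map F.........)
[9] unlink(c) —  (map ..........)
[10] create(b) — b=0 (map F.........)
[11] create(a) — a=1 b=0 (map FF........)
[12] unlink(b) — a=1 (map .F........)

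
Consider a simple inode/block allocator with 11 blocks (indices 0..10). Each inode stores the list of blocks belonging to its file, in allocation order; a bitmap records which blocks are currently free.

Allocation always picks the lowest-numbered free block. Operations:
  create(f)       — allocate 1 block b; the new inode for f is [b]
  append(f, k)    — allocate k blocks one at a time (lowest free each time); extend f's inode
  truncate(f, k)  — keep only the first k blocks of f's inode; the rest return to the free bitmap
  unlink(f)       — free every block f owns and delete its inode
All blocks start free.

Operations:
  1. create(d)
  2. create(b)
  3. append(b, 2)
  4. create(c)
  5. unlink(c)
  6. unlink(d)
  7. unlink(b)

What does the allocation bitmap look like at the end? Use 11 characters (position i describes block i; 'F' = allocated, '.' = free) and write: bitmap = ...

  1. create(d)  ⇒  F..........  {d→[0]}
  2. create(b)  ⇒  FF.........  {b→[1]; d→[0]}
  3. append(b, 2)  ⇒  FFFF.......  {b→[1, 2, 3]; d→[0]}
  4. create(c)  ⇒  FFFFF......  {b→[1, 2, 3]; c→[4]; d→[0]}
  5. unlink(c)  ⇒  FFFF.......  {b→[1, 2, 3]; d→[0]}
  6. unlink(d)  ⇒  .FFF.......  {b→[1, 2, 3]}
  7. unlink(b)  ⇒  ...........  {}

bitmap = ...........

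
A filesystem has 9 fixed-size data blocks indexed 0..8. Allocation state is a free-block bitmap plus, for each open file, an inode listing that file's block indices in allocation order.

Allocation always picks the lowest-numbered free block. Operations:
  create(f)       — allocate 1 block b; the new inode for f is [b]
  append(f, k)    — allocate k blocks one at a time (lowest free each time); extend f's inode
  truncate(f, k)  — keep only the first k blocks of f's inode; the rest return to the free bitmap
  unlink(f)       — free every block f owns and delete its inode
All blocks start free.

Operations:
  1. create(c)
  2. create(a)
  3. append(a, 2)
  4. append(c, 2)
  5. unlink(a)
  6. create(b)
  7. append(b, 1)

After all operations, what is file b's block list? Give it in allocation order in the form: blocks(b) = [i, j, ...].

[1] create(c) — c=0 (map F........)
[2] create(a) — a=1 c=0 (map FF.......)
[3] append(a, 2) — a=1,2,3 c=0 (map FFFF.....)
[4] append(c, 2) — a=1,2,3 c=0,4,5 (map FFFFFF...)
[5] unlink(a) — c=0,4,5 (map F...FF...)
[6] create(b) — b=1 c=0,4,5 (map FF..FF...)
[7] append(b, 1) — b=1,2 c=0,4,5 (map FFF.FF...)

blocks(b) = [1, 2]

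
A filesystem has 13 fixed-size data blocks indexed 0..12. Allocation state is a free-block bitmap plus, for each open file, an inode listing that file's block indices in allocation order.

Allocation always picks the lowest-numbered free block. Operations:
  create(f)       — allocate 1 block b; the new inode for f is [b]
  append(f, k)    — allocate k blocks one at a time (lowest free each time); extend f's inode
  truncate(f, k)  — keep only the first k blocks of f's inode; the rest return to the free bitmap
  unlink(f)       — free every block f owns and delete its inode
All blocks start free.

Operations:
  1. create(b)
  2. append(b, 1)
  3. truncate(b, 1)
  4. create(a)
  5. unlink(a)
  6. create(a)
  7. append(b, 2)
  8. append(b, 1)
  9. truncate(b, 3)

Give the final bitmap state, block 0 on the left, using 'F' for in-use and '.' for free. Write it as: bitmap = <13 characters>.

bitmap = FFFF.........

[1] create(b) — b=0 (map F............)
[2] append(b, 1) — b=0,1 (map FF...........)
[3] truncate(b, 1) — b=0 (map F............)
[4] create(a) — a=1 b=0 (map FF...........)
[5] unlink(a) — b=0 (map F............)
[6] create(a) — a=1 b=0 (map FF...........)
[7] append(b, 2) — a=1 b=0,2,3 (map FFFF.........)
[8] append(b, 1) — a=1 b=0,2,3,4 (map FFFFF........)
[9] truncate(b, 3) — a=1 b=0,2,3 (map FFFF.........)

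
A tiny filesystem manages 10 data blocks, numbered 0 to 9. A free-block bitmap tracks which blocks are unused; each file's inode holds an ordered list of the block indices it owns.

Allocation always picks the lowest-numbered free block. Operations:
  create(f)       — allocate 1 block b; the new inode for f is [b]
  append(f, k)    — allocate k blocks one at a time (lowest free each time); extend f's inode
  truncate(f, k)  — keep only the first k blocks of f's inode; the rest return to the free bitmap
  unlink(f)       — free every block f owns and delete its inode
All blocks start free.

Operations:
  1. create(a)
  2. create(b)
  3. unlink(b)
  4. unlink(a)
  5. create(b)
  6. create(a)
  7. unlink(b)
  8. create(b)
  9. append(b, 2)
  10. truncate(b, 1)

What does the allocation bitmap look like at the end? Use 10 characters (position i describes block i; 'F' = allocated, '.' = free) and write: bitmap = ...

create(a): bitmap=F......... | a=[0]
create(b): bitmap=FF........ | a=[0] b=[1]
unlink(b): bitmap=F......... | a=[0]
unlink(a): bitmap=.......... | 
create(b): bitmap=F......... | b=[0]
create(a): bitmap=FF........ | a=[1] b=[0]
unlink(b): bitmap=.F........ | a=[1]
create(b): bitmap=FF........ | a=[1] b=[0]
append(b, 2): bitmap=FFFF...... | a=[1] b=[0, 2, 3]
truncate(b, 1): bitmap=FF........ | a=[1] b=[0]

bitmap = FF........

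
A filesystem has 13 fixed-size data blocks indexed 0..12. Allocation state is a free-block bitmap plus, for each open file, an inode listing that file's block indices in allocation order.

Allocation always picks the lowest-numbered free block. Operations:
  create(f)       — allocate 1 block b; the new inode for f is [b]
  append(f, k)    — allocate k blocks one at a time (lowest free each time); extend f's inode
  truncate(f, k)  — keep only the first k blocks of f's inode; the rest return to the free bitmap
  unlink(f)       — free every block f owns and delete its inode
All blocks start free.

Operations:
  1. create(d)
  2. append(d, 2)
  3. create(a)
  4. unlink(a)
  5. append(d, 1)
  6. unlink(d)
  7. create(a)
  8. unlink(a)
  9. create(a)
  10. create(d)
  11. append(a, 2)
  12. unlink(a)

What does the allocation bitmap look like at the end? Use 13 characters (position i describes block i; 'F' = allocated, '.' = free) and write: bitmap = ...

[1] create(d) — d=0 (map F............)
[2] append(d, 2) — d=0,1,2 (map FFF..........)
[3] create(a) — a=3 d=0,1,2 (map FFFF.........)
[4] unlink(a) — d=0,1,2 (map FFF..........)
[5] append(d, 1) — d=0,1,2,3 (map FFFF.........)
[6] unlink(d) —  (map .............)
[7] create(a) — a=0 (map F............)
[8] unlink(a) —  (map .............)
[9] create(a) — a=0 (map F............)
[10] create(d) — a=0 d=1 (map FF...........)
[11] append(a, 2) — a=0,2,3 d=1 (map FFFF.........)
[12] unlink(a) — d=1 (map .F...........)

bitmap = .F...........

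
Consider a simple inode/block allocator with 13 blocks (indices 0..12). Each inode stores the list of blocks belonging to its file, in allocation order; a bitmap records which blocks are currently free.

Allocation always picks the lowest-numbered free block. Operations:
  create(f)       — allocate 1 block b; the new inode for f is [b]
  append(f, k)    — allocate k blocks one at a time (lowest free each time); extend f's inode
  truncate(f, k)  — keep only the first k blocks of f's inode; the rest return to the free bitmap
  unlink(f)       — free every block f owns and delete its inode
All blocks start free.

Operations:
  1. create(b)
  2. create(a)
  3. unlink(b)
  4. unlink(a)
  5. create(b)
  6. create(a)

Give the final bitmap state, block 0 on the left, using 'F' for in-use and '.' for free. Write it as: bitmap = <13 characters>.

create(b): bitmap=F............ | b=[0]
create(a): bitmap=FF........... | a=[1] b=[0]
unlink(b): bitmap=.F........... | a=[1]
unlink(a): bitmap=............. | 
create(b): bitmap=F............ | b=[0]
create(a): bitmap=FF........... | a=[1] b=[0]

bitmap = FF...........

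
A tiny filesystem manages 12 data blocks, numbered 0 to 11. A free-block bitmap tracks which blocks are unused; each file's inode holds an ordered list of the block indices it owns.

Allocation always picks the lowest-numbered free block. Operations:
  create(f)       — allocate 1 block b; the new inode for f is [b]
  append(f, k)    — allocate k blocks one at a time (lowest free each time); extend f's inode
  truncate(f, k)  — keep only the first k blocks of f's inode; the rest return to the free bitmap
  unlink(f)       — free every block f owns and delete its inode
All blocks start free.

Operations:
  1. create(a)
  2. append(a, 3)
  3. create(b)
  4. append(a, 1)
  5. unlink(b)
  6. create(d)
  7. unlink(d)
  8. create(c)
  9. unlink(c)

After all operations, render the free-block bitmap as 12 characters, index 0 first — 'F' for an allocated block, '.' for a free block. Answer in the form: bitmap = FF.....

bitmap = FFFF.F......

create(a): bitmap=F........... | a=[0]
append(a, 3): bitmap=FFFF........ | a=[0, 1, 2, 3]
create(b): bitmap=FFFFF....... | a=[0, 1, 2, 3] b=[4]
append(a, 1): bitmap=FFFFFF...... | a=[0, 1, 2, 3, 5] b=[4]
unlink(b): bitmap=FFFF.F...... | a=[0, 1, 2, 3, 5]
create(d): bitmap=FFFFFF...... | a=[0, 1, 2, 3, 5] d=[4]
unlink(d): bitmap=FFFF.F...... | a=[0, 1, 2, 3, 5]
create(c): bitmap=FFFFFF...... | a=[0, 1, 2, 3, 5] c=[4]
unlink(c): bitmap=FFFF.F...... | a=[0, 1, 2, 3, 5]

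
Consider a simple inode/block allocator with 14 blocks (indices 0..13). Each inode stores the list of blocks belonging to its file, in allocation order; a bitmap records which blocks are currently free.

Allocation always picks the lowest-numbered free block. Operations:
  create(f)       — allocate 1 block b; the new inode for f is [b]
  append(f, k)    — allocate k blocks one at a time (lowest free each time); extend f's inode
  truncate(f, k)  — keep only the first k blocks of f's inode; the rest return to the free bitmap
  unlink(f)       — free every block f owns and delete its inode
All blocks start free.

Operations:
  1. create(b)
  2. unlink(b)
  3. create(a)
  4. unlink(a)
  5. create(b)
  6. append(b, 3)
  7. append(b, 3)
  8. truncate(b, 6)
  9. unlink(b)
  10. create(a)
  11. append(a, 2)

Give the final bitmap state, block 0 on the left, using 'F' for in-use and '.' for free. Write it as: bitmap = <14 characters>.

bitmap = FFF...........

  1. create(b)  ⇒  F.............  {b→[0]}
  2. unlink(b)  ⇒  ..............  {}
  3. create(a)  ⇒  F.............  {a→[0]}
  4. unlink(a)  ⇒  ..............  {}
  5. create(b)  ⇒  F.............  {b→[0]}
  6. append(b, 3)  ⇒  FFFF..........  {b→[0, 1, 2, 3]}
  7. append(b, 3)  ⇒  FFFFFFF.......  {b→[0, 1, 2, 3, 4, 5, 6]}
  8. truncate(b, 6)  ⇒  FFFFFF........  {b→[0, 1, 2, 3, 4, 5]}
  9. unlink(b)  ⇒  ..............  {}
  10. create(a)  ⇒  F.............  {a→[0]}
  11. append(a, 2)  ⇒  FFF...........  {a→[0, 1, 2]}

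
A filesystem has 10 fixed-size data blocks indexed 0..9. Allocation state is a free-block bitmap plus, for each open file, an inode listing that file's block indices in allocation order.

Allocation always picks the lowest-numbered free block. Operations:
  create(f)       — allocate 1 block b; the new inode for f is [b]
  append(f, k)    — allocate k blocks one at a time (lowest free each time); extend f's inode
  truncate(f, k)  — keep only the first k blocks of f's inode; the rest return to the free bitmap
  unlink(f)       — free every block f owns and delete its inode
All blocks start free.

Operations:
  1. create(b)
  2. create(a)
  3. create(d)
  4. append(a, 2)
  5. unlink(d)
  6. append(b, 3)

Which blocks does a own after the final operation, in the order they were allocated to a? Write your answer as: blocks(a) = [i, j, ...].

[1] create(b) — b=0 (map F.........)
[2] create(a) — a=1 b=0 (map FF........)
[3] create(d) — a=1 b=0 d=2 (map FFF.......)
[4] append(a, 2) — a=1,3,4 b=0 d=2 (map FFFFF.....)
[5] unlink(d) — a=1,3,4 b=0 (map FF.FF.....)
[6] append(b, 3) — a=1,3,4 b=0,2,5,6 (map FFFFFFF...)

blocks(a) = [1, 3, 4]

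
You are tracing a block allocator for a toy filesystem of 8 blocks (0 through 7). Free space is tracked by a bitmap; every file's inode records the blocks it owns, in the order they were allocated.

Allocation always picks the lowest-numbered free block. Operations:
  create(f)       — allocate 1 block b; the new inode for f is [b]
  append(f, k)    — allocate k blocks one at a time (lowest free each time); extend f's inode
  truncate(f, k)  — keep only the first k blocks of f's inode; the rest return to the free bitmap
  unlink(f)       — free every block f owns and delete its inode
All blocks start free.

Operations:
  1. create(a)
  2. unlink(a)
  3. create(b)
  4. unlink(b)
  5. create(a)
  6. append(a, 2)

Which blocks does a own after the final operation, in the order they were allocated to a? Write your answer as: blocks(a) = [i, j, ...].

blocks(a) = [0, 1, 2]

[1] create(a) — a=0 (map F.......)
[2] unlink(a) —  (map ........)
[3] create(b) — b=0 (map F.......)
[4] unlink(b) —  (map ........)
[5] create(a) — a=0 (map F.......)
[6] append(a, 2) — a=0,1,2 (map FFF.....)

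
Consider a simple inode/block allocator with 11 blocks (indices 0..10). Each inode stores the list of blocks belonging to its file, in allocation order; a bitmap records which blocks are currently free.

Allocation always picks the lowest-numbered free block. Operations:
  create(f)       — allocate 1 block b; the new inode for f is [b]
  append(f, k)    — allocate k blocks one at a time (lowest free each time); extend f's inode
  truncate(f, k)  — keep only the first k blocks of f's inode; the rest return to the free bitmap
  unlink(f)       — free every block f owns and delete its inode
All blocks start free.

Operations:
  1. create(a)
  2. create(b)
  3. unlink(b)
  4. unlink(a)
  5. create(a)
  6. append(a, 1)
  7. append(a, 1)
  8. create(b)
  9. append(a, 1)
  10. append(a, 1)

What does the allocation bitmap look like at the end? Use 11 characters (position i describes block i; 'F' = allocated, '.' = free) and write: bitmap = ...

  1. create(a)  ⇒  F..........  {a→[0]}
  2. create(b)  ⇒  FF.........  {a→[0]; b→[1]}
  3. unlink(b)  ⇒  F..........  {a→[0]}
  4. unlink(a)  ⇒  ...........  {}
  5. create(a)  ⇒  F..........  {a→[0]}
  6. append(a, 1)  ⇒  FF.........  {a→[0, 1]}
  7. append(a, 1)  ⇒  FFF........  {a→[0, 1, 2]}
  8. create(b)  ⇒  FFFF.......  {a→[0, 1, 2]; b→[3]}
  9. append(a, 1)  ⇒  FFFFF......  {a→[0, 1, 2, 4]; b→[3]}
  10. append(a, 1)  ⇒  FFFFFF.....  {a→[0, 1, 2, 4, 5]; b→[3]}

bitmap = FFFFFF.....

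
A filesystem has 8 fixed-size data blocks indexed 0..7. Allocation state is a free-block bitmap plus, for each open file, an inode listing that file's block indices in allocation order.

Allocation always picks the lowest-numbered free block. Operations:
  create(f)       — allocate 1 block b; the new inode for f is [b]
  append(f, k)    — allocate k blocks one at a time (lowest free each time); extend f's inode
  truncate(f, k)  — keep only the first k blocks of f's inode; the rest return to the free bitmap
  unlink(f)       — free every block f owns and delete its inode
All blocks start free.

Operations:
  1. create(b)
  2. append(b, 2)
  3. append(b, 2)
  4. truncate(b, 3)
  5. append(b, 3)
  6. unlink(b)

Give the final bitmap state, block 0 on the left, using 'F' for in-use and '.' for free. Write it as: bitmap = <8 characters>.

bitmap = ........

[1] create(b) — b=0 (map F.......)
[2] append(b, 2) — b=0,1,2 (map FFF.....)
[3] append(b, 2) — b=0,1,2,3,4 (map FFFFF...)
[4] truncate(b, 3) — b=0,1,2 (map FFF.....)
[5] append(b, 3) — b=0,1,2,3,4,5 (map FFFFFF..)
[6] unlink(b) —  (map ........)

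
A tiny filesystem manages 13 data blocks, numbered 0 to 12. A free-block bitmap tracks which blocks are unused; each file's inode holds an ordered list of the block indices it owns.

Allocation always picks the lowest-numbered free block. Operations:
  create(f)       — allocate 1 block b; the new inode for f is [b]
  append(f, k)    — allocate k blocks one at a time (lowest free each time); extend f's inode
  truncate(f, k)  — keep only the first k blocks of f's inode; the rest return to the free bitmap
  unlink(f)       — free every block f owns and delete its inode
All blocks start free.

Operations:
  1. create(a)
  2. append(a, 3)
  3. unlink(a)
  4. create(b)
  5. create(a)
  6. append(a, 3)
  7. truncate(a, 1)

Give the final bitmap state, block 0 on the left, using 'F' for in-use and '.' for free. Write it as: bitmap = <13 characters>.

bitmap = FF...........

  1. create(a)  ⇒  F............  {a→[0]}
  2. append(a, 3)  ⇒  FFFF.........  {a→[0, 1, 2, 3]}
  3. unlink(a)  ⇒  .............  {}
  4. create(b)  ⇒  F............  {b→[0]}
  5. create(a)  ⇒  FF...........  {a→[1]; b→[0]}
  6. append(a, 3)  ⇒  FFFFF........  {a→[1, 2, 3, 4]; b→[0]}
  7. truncate(a, 1)  ⇒  FF...........  {a→[1]; b→[0]}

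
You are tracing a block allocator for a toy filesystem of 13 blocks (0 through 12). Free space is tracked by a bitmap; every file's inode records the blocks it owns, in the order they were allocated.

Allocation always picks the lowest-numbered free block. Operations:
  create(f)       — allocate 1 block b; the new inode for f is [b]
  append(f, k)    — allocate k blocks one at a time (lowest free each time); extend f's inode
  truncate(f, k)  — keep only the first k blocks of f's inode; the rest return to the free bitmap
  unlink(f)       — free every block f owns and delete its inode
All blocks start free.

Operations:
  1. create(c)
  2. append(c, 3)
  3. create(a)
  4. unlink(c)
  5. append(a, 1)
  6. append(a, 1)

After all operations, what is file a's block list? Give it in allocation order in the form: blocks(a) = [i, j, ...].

blocks(a) = [4, 0, 1]

create(c): bitmap=F............ | c=[0]
append(c, 3): bitmap=FFFF......... | c=[0, 1, 2, 3]
create(a): bitmap=FFFFF........ | a=[4] c=[0, 1, 2, 3]
unlink(c): bitmap=....F........ | a=[4]
append(a, 1): bitmap=F...F........ | a=[4, 0]
append(a, 1): bitmap=FF..F........ | a=[4, 0, 1]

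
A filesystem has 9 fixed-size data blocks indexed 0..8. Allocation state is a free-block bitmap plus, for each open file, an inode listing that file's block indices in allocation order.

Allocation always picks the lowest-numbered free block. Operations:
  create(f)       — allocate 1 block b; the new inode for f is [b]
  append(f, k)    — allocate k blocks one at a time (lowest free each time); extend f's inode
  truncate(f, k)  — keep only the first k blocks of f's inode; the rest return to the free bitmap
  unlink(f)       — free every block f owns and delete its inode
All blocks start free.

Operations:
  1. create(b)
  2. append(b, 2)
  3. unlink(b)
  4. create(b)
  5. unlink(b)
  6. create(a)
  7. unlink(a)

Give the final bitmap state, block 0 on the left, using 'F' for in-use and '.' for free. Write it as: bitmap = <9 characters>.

bitmap = .........

  1. create(b)  ⇒  F........  {b→[0]}
  2. append(b, 2)  ⇒  FFF......  {b→[0, 1, 2]}
  3. unlink(b)  ⇒  .........  {}
  4. create(b)  ⇒  F........  {b→[0]}
  5. unlink(b)  ⇒  .........  {}
  6. create(a)  ⇒  F........  {a→[0]}
  7. unlink(a)  ⇒  .........  {}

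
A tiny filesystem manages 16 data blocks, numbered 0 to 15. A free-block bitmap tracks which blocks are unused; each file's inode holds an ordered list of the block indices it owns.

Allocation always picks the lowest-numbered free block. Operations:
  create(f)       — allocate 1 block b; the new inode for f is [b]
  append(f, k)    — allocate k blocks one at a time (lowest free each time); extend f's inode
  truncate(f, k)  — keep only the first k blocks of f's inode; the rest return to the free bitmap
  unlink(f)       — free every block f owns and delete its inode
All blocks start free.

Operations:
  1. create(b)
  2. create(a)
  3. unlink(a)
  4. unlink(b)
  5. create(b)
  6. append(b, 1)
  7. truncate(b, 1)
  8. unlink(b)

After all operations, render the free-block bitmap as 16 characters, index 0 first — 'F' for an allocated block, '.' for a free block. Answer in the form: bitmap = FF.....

[1] create(b) — b=0 (map F...............)
[2] create(a) — a=1 b=0 (map FF..............)
[3] unlink(a) — b=0 (map F...............)
[4] unlink(b) —  (map ................)
[5] create(b) — b=0 (map F...............)
[6] append(b, 1) — b=0,1 (map FF..............)
[7] truncate(b, 1) — b=0 (map F...............)
[8] unlink(b) —  (map ................)

bitmap = ................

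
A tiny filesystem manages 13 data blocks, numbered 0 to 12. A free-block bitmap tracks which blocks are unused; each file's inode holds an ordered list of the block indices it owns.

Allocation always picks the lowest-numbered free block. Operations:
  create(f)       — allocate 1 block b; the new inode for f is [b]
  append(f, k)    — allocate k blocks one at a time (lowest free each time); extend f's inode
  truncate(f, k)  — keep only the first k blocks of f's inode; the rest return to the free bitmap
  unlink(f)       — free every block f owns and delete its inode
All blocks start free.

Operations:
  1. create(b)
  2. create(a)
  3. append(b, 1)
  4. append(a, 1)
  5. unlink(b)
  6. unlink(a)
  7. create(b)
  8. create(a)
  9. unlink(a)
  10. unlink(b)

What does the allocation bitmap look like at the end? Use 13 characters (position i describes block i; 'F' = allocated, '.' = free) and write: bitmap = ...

bitmap = .............

after create(b) → b:[0]  free=[F............]
after create(a) → a:[1], b:[0]  free=[FF...........]
after append(b, 1) → a:[1], b:[0, 2]  free=[FFF..........]
after append(a, 1) → a:[1, 3], b:[0, 2]  free=[FFFF.........]
after unlink(b) → a:[1, 3]  free=[.F.F.........]
after unlink(a) →   free=[.............]
after create(b) → b:[0]  free=[F............]
after create(a) → a:[1], b:[0]  free=[FF...........]
after unlink(a) → b:[0]  free=[F............]
after unlink(b) →   free=[.............]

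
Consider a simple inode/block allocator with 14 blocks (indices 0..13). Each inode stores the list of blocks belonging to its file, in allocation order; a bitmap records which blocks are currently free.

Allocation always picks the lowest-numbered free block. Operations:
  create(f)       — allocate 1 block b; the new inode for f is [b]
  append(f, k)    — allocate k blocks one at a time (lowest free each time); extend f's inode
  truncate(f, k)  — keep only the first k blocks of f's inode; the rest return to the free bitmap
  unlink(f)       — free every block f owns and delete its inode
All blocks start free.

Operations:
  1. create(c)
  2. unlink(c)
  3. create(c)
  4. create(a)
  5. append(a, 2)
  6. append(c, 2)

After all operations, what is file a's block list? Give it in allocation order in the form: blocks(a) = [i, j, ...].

blocks(a) = [1, 2, 3]

[1] create(c) — c=0 (map F.............)
[2] unlink(c) —  (map ..............)
[3] create(c) — c=0 (map F.............)
[4] create(a) — a=1 c=0 (map FF............)
[5] append(a, 2) — a=1,2,3 c=0 (map FFFF..........)
[6] append(c, 2) — a=1,2,3 c=0,4,5 (map FFFFFF........)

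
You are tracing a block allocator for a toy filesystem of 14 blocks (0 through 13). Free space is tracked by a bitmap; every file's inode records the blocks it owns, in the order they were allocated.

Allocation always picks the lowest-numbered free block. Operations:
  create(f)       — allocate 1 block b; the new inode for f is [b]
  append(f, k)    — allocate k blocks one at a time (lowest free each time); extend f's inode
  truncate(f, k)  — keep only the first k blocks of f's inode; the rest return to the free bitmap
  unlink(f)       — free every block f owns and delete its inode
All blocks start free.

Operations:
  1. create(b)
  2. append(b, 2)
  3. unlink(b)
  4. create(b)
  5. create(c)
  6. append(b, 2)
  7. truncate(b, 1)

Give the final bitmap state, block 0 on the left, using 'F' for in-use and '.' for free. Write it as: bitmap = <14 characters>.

bitmap = FF............

[1] create(b) — b=0 (map F.............)
[2] append(b, 2) — b=0,1,2 (map FFF...........)
[3] unlink(b) —  (map ..............)
[4] create(b) — b=0 (map F.............)
[5] create(c) — b=0 c=1 (map FF............)
[6] append(b, 2) — b=0,2,3 c=1 (map FFFF..........)
[7] truncate(b, 1) — b=0 c=1 (map FF............)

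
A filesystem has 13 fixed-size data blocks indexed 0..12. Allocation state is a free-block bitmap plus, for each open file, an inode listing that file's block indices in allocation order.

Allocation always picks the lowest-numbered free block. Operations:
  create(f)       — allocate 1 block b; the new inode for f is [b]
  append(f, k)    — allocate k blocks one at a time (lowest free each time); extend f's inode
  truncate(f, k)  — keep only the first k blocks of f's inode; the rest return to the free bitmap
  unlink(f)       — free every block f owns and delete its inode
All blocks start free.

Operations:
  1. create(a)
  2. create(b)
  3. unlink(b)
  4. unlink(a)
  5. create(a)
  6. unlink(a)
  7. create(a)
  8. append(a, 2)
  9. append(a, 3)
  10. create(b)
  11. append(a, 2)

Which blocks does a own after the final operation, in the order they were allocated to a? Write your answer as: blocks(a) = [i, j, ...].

blocks(a) = [0, 1, 2, 3, 4, 5, 7, 8]

[1] create(a) — a=0 (map F............)
[2] create(b) — a=0 b=1 (map FF...........)
[3] unlink(b) — a=0 (map F............)
[4] unlink(a) —  (map .............)
[5] create(a) — a=0 (map F............)
[6] unlink(a) —  (map .............)
[7] create(a) — a=0 (map F............)
[8] append(a, 2) — a=0,1,2 (map FFF..........)
[9] append(a, 3) — a=0,1,2,3,4,5 (map FFFFFF.......)
[10] create(b) — a=0,1,2,3,4,5 b=6 (map FFFFFFF......)
[11] append(a, 2) — a=0,1,2,3,4,5,7,8 b=6 (map FFFFFFFFF....)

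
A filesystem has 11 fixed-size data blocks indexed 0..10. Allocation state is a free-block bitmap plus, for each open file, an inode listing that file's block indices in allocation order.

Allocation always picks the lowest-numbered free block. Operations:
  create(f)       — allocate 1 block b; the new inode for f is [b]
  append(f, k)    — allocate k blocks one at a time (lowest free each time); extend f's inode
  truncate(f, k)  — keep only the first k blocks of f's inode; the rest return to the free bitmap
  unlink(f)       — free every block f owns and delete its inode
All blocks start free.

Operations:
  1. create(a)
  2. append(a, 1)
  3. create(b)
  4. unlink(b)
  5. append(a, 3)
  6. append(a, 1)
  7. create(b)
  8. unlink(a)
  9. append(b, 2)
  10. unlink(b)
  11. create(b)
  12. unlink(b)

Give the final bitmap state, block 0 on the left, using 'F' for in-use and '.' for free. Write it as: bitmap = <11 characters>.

bitmap = ...........

  1. create(a)  ⇒  F..........  {a→[0]}
  2. append(a, 1)  ⇒  FF.........  {a→[0, 1]}
  3. create(b)  ⇒  FFF........  {a→[0, 1]; b→[2]}
  4. unlink(b)  ⇒  FF.........  {a→[0, 1]}
  5. append(a, 3)  ⇒  FFFFF......  {a→[0, 1, 2, 3, 4]}
  6. append(a, 1)  ⇒  FFFFFF.....  {a→[0, 1, 2, 3, 4, 5]}
  7. create(b)  ⇒  FFFFFFF....  {a→[0, 1, 2, 3, 4, 5]; b→[6]}
  8. unlink(a)  ⇒  ......F....  {b→[6]}
  9. append(b, 2)  ⇒  FF....F....  {b→[6, 0, 1]}
  10. unlink(b)  ⇒  ...........  {}
  11. create(b)  ⇒  F..........  {b→[0]}
  12. unlink(b)  ⇒  ...........  {}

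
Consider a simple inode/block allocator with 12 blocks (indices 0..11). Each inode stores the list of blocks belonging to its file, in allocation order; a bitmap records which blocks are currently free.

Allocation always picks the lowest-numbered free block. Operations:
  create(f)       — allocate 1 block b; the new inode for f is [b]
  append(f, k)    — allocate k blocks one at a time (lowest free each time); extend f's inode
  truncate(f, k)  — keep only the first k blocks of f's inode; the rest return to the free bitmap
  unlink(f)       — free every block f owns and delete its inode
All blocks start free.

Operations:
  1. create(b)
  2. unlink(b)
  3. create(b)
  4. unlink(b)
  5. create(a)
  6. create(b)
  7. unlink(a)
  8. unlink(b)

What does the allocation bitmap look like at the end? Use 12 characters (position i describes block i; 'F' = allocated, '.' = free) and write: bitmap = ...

  1. create(b)  ⇒  F...........  {b→[0]}
  2. unlink(b)  ⇒  ............  {}
  3. create(b)  ⇒  F...........  {b→[0]}
  4. unlink(b)  ⇒  ............  {}
  5. create(a)  ⇒  F...........  {a→[0]}
  6. create(b)  ⇒  FF..........  {a→[0]; b→[1]}
  7. unlink(a)  ⇒  .F..........  {b→[1]}
  8. unlink(b)  ⇒  ............  {}

bitmap = ............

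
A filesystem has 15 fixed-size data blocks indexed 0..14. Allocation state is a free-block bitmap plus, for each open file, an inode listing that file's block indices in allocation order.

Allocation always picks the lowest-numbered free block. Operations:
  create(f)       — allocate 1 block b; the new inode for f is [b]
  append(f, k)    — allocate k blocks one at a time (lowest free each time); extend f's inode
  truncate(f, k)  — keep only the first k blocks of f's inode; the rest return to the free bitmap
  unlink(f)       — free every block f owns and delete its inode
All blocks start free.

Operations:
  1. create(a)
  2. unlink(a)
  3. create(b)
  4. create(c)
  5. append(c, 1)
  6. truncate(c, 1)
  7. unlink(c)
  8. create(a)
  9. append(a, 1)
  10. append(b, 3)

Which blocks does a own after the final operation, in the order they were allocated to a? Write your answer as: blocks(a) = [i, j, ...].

[1] create(a) — a=0 (map F..............)
[2] unlink(a) —  (map ...............)
[3] create(b) — b=0 (map F..............)
[4] create(c) — b=0 c=1 (map FF.............)
[5] append(c, 1) — b=0 c=1,2 (map FFF............)
[6] truncate(c, 1) — b=0 c=1 (map FF.............)
[7] unlink(c) — b=0 (map F..............)
[8] create(a) — a=1 b=0 (map FF.............)
[9] append(a, 1) — a=1,2 b=0 (map FFF............)
[10] append(b, 3) — a=1,2 b=0,3,4,5 (map FFFFFF.........)

blocks(a) = [1, 2]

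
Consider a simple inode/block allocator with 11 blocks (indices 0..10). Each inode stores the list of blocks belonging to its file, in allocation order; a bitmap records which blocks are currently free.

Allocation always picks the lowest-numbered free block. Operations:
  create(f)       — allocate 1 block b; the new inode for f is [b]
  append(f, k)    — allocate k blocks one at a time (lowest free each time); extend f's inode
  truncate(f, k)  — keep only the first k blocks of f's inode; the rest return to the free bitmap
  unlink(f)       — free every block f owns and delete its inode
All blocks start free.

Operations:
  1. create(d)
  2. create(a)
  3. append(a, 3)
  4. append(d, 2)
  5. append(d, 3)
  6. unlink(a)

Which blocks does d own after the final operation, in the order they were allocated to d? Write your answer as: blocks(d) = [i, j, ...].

after create(d) → d:[0]  free=[F..........]
after create(a) → a:[1], d:[0]  free=[FF.........]
after append(a, 3) → a:[1, 2, 3, 4], d:[0]  free=[FFFFF......]
after append(d, 2) → a:[1, 2, 3, 4], d:[0, 5, 6]  free=[FFFFFFF....]
after append(d, 3) → a:[1, 2, 3, 4], d:[0, 5, 6, 7, 8, 9]  free=[FFFFFFFFFF.]
after unlink(a) → d:[0, 5, 6, 7, 8, 9]  free=[F....FFFFF.]

blocks(d) = [0, 5, 6, 7, 8, 9]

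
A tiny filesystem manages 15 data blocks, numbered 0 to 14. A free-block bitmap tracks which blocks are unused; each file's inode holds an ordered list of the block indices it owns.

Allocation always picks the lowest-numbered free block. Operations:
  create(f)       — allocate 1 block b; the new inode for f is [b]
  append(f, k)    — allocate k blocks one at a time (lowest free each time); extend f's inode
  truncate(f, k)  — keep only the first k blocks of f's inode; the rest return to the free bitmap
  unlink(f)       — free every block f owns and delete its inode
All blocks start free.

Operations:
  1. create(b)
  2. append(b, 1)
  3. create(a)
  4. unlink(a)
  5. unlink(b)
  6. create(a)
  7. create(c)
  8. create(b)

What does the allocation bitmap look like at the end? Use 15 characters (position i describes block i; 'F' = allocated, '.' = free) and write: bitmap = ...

after create(b) → b:[0]  free=[F..............]
after append(b, 1) → b:[0, 1]  free=[FF.............]
after create(a) → a:[2], b:[0, 1]  free=[FFF............]
after unlink(a) → b:[0, 1]  free=[FF.............]
after unlink(b) →   free=[...............]
after create(a) → a:[0]  free=[F..............]
after create(c) → a:[0], c:[1]  free=[FF.............]
after create(b) → a:[0], b:[2], c:[1]  free=[FFF............]

bitmap = FFF............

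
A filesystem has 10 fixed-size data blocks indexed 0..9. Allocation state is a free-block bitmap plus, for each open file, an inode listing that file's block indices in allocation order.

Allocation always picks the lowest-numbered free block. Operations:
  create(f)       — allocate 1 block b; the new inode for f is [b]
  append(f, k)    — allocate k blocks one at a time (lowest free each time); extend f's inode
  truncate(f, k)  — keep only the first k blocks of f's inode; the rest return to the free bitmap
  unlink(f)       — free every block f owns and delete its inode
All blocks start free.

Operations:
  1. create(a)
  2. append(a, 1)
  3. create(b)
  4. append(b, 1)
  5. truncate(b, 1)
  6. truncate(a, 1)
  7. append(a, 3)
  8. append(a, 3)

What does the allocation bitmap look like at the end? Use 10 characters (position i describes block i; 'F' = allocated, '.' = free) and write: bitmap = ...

bitmap = FFFFFFFF..

  1. create(a)  ⇒  F.........  {a→[0]}
  2. append(a, 1)  ⇒  FF........  {a→[0, 1]}
  3. create(b)  ⇒  FFF.......  {a→[0, 1]; b→[2]}
  4. append(b, 1)  ⇒  FFFF......  {a→[0, 1]; b→[2, 3]}
  5. truncate(b, 1)  ⇒  FFF.......  {a→[0, 1]; b→[2]}
  6. truncate(a, 1)  ⇒  F.F.......  {a→[0]; b→[2]}
  7. append(a, 3)  ⇒  FFFFF.....  {a→[0, 1, 3, 4]; b→[2]}
  8. append(a, 3)  ⇒  FFFFFFFF..  {a→[0, 1, 3, 4, 5, 6, 7]; b→[2]}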